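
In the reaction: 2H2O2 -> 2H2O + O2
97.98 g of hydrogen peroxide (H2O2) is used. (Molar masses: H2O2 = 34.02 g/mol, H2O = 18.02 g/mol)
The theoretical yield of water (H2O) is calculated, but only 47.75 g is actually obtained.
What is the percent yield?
Moles of H2O2 = 97.98 g ÷ 34.02 g/mol = 2.88007 mol
Mole ratio: 2 mol H2O / 2 mol H2O2
Moles of H2O = 2.88007 × (2/2) = 2.88007 mol
Theoretical yield = 2.88007 mol × 18.02 g/mol = 51.899 g
Actual yield = 47.75 g
Percent yield = (47.75 / 51.899) × 100% = 92.0%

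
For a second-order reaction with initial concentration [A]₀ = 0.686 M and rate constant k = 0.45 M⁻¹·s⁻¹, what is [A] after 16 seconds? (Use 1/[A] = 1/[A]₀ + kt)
0.1155 M

1/[A] = 1/[A]₀ + k·t = 1/0.686 + (0.45)·(16) = 1.4577 + 7.2000 = 8.6577
[A] = 1/8.6577 = 0.1155 M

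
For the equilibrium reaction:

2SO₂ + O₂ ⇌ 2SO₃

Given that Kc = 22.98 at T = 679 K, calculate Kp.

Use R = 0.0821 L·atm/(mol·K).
K_p = 0.4122

Δn = (moles gaseous products) − (moles gaseous reactants) = -1
T = 679 K; RT = 0.0821 × 679 = 55.7459
Kp = Kc·(RT)^Δn = 22.98 × (55.7459)^-1 = 22.98 × 0.0179385 = 0.4122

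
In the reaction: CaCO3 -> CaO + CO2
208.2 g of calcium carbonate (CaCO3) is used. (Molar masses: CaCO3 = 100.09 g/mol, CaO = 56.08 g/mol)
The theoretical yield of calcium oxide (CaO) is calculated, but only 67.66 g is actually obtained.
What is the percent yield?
Moles of CaCO3 = 208.2 g ÷ 100.09 g/mol = 2.08013 mol
Mole ratio: 1 mol CaO / 1 mol CaCO3
Moles of CaO = 2.08013 × (1/1) = 2.08013 mol
Theoretical yield = 2.08013 mol × 56.08 g/mol = 116.65 g
Actual yield = 67.66 g
Percent yield = (67.66 / 116.65) × 100% = 58.0%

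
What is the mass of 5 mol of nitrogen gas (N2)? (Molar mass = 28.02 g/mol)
Mass = 5 mol × 28.02 g/mol = 140.1 g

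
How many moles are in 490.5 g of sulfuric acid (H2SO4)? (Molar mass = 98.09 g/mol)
Moles = 490.5 g ÷ 98.09 g/mol = 5.001 mol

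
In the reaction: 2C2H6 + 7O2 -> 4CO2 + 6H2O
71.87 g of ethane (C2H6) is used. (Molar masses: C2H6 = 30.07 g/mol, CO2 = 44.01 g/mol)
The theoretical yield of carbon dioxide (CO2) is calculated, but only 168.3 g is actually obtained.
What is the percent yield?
Moles of C2H6 = 71.87 g ÷ 30.07 g/mol = 2.39009 mol
Mole ratio: 4 mol CO2 / 2 mol C2H6
Moles of CO2 = 2.39009 × (4/2) = 4.78018 mol
Theoretical yield = 4.78018 mol × 44.01 g/mol = 210.38 g
Actual yield = 168.3 g
Percent yield = (168.3 / 210.38) × 100% = 80.0%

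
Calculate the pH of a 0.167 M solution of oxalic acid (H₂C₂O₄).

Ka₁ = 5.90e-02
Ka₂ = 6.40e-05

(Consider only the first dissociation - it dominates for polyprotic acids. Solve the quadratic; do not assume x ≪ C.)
pH = 1.13

x² + Ka₁·x − Ka₁·C = 0 with Ka₁ = 5.90e-02, C = 0.167.
x = (−Ka₁ + √(Ka₁² + 4·Ka₁·C))/2 = 7.4053e-02 M, so pH = 1.13.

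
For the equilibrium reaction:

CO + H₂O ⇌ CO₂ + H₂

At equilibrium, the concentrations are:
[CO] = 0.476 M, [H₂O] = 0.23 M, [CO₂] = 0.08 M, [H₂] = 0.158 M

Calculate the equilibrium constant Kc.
K_c = 0.1155

Kc = ([CO₂] × [H₂]) / ([CO] × [H₂O])
   = ((0.08)·(0.158)) / ((0.476)·(0.23))
   = 0.01264 / 0.10948 = 0.1155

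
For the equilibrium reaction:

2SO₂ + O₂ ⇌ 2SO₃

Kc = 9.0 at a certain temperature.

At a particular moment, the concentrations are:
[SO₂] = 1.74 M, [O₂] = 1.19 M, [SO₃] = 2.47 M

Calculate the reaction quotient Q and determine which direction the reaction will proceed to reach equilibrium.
Q = 1.693, Q < K, reaction proceeds forward (toward products)

Q = ([SO₃]^2) / ([SO₂]^2 × [O₂])
  = ((2.47)^2) / ((1.74)^2·(1.19)) = 6.1009/3.6028 = 1.693
Since Q = 1.693 < Kc = 9.0, the reaction proceeds forward (toward products) to reach equilibrium.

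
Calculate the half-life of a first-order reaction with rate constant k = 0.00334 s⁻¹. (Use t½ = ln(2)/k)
207.53 s

t½ = ln(2)/k = 0.6931/0.00334 = 207.53 s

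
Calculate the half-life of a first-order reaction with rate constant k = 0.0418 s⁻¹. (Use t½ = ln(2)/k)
16.58 s

t½ = ln(2)/k = 0.6931/0.0418 = 16.58 s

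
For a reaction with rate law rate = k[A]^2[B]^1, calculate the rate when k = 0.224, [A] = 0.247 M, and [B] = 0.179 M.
0.002446 M/s

rate = k·[A]^2·[B]^1 = 0.224·(0.247)^2·(0.179)^1 = 0.224·0.061009·0.179 = 0.002446 M/s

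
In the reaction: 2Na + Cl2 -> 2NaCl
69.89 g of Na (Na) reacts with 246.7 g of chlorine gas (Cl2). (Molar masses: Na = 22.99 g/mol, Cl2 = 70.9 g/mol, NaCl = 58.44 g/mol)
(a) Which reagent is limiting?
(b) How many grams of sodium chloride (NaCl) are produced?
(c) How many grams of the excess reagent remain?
(a) Na, (b) 177.7 g, (c) 138.9 g

Moles of Na = 69.89 g ÷ 22.99 g/mol = 3.04002 mol
Moles of Cl2 = 246.7 g ÷ 70.9 g/mol = 3.47955 mol
Moles ÷ coefficient: Na: 3.04002/2 = 1.52, Cl2: 3.47955/1 = 3.48
(a) Na has the smaller value, so Na is the limiting reagent.
(b) Moles of NaCl = 3.04002 mol Na × (2/2) = 3.04002 mol; mass = 3.04002 mol × 58.44 g/mol = 177.7 g
(c) Cl2 consumed = 3.04002 × (1/2) = 1.52001 mol; remaining = 3.47955 − 1.52001 = 1.95954 mol; mass = 1.95954 mol × 70.9 g/mol = 138.9 g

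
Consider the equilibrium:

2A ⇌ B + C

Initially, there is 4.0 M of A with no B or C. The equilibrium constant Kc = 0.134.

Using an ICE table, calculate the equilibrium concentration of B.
[B] = 0.845 M

ICE: [A] = 4.0 − 2x, [B] = [C] = x.
Kc = x²/(4.0 − 2x)² = 0.134 ⇒ √Kc = x/(4.0 − 2x).
x = √0.134·4.0/(1 + 2√0.134) = 0.36606·4.0/1.7321 = 0.84535.
[B] = x = 0.845 M.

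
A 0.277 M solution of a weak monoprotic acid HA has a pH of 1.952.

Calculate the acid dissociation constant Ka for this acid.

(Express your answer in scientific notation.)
K_a = 4.69e-04

[H⁺] = 10^(−pH) = 10^(−1.952) = 1.117e-02 M. For HA ⇌ H⁺ + A⁻, Ka = x²/(C − x) = (1.117e-02)²/(0.277 − 1.117e-02) = 4.69e-04.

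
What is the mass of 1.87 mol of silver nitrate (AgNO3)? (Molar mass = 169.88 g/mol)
Mass = 1.87 mol × 169.88 g/mol = 317.7 g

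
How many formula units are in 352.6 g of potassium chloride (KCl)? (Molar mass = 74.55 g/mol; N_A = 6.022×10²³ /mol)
Moles = 352.6 g ÷ 74.55 g/mol = 4.72971 mol
Formula units = 4.72971 mol × 6.022×10²³ /mol = 2.848e+24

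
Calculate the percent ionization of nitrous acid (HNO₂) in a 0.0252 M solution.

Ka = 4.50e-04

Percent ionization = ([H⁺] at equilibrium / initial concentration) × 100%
Percent ionization = 12.5%

Let x = [H⁺]. Ka = x²/(C - x) ⇒ x² + (4.50e-04)x - (4.50e-04)(0.0252) = 0. x = 3.1500e-03. Percent = (3.1500e-03/0.0252) × 100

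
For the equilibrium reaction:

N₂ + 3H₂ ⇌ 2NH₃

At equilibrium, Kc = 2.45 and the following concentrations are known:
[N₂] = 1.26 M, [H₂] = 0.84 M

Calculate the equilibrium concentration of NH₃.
[NH₃] = 1.3527 M

Kc = ([NH₃]^2) / ([N₂] × [H₂]^3) = 2.45
[NH₃]^2 = Kc · (reactant terms)/(other product terms) = 2.45 · 0.74681 / 1 = 1.8297
[NH₃] = (1.8297)^(1/2) = 1.3527 M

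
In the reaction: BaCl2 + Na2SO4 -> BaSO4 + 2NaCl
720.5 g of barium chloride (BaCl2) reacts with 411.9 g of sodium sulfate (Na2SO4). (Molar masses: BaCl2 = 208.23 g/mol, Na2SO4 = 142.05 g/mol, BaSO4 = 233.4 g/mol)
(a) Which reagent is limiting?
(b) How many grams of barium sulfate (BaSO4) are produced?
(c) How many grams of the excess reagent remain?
(a) Na2SO4, (b) 676.8 g, (c) 116.7 g

Moles of BaCl2 = 720.5 g ÷ 208.23 g/mol = 3.46012 mol
Moles of Na2SO4 = 411.9 g ÷ 142.05 g/mol = 2.89968 mol
Moles ÷ coefficient: BaCl2: 3.46012/1 = 3.46, Na2SO4: 2.89968/1 = 2.9
(a) Na2SO4 has the smaller value, so Na2SO4 is the limiting reagent.
(b) Moles of BaSO4 = 2.89968 mol Na2SO4 × (1/1) = 2.89968 mol; mass = 2.89968 mol × 233.4 g/mol = 676.8 g
(c) BaCl2 consumed = 2.89968 × (1/1) = 2.89968 mol; remaining = 3.46012 − 2.89968 = 0.560433 mol; mass = 0.560433 mol × 208.23 g/mol = 116.7 g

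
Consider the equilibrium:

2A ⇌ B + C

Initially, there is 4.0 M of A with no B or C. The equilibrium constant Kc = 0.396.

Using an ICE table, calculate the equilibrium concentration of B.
[B] = 1.114 M

ICE: [A] = 4.0 − 2x, [B] = [C] = x.
Kc = x²/(4.0 − 2x)² = 0.396 ⇒ √Kc = x/(4.0 − 2x).
x = √0.396·4.0/(1 + 2√0.396) = 0.62929·4.0/2.2586 = 1.1145.
[B] = x = 1.114 M.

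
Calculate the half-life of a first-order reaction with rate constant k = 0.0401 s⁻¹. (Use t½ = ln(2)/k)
17.29 s

t½ = ln(2)/k = 0.6931/0.0401 = 17.29 s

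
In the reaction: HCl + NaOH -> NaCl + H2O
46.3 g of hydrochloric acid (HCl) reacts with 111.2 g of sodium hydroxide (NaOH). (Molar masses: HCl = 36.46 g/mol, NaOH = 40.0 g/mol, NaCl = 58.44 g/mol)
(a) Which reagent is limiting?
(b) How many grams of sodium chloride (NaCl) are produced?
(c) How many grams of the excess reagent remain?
(a) HCl, (b) 74.21 g, (c) 60.4 g

Moles of HCl = 46.3 g ÷ 36.46 g/mol = 1.26988 mol
Moles of NaOH = 111.2 g ÷ 40.0 g/mol = 2.78 mol
Moles ÷ coefficient: HCl: 1.26988/1 = 1.27, NaOH: 2.78/1 = 2.78
(a) HCl has the smaller value, so HCl is the limiting reagent.
(b) Moles of NaCl = 1.26988 mol HCl × (1/1) = 1.26988 mol; mass = 1.26988 mol × 58.44 g/mol = 74.21 g
(c) NaOH consumed = 1.26988 × (1/1) = 1.26988 mol; remaining = 2.78 − 1.26988 = 1.51012 mol; mass = 1.51012 mol × 40.0 g/mol = 60.4 g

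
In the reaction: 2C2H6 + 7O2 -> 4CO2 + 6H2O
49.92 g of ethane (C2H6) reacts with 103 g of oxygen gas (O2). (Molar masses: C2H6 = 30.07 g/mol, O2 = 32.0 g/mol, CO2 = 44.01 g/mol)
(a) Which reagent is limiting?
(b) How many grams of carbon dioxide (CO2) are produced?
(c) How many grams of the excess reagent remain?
(a) O2, (b) 80.95 g, (c) 22.27 g

Moles of C2H6 = 49.92 g ÷ 30.07 g/mol = 1.66013 mol
Moles of O2 = 103 g ÷ 32.0 g/mol = 3.21875 mol
Moles ÷ coefficient: C2H6: 1.66013/2 = 0.8301, O2: 3.21875/7 = 0.4598
(a) O2 has the smaller value, so O2 is the limiting reagent.
(b) Moles of CO2 = 3.21875 mol O2 × (4/7) = 1.83929 mol; mass = 1.83929 mol × 44.01 g/mol = 80.95 g
(c) C2H6 consumed = 3.21875 × (2/7) = 0.919643 mol; remaining = 1.66013 − 0.919643 = 0.740484 mol; mass = 0.740484 mol × 30.07 g/mol = 22.27 g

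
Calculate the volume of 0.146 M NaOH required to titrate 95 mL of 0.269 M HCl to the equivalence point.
V_{base} = 175.0 mL

At equivalence: moles acid = moles base.
moles HCl = 0.269 M × 0.095 L = 0.025555 mol
V_NaOH = 0.025555 mol ÷ 0.146 M = 0.175 L = 175.0 mL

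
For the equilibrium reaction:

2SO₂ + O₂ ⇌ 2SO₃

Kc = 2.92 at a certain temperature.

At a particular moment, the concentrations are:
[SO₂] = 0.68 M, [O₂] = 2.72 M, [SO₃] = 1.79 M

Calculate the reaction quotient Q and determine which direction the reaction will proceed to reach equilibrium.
Q = 2.548, Q < K, reaction proceeds forward (toward products)

Q = ([SO₃]^2) / ([SO₂]^2 × [O₂])
  = ((1.79)^2) / ((0.68)^2·(2.72)) = 3.2041/1.2577 = 2.548
Since Q = 2.548 < Kc = 2.92, the reaction proceeds forward (toward products) to reach equilibrium.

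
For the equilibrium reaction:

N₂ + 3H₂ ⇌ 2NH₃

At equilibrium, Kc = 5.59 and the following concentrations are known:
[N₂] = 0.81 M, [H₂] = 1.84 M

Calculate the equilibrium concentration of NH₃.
[NH₃] = 5.3110 M

Kc = ([NH₃]^2) / ([N₂] × [H₂]^3) = 5.59
[NH₃]^2 = Kc · (reactant terms)/(other product terms) = 5.59 · 5.0459 / 1 = 28.207
[NH₃] = (28.207)^(1/2) = 5.3110 M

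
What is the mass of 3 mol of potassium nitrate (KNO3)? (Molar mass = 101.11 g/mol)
Mass = 3 mol × 101.11 g/mol = 303.3 g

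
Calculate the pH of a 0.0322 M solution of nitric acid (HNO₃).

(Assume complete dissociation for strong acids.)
pH = 1.49

[H⁺] = 0.0322 M for strong acid. pH = -log[H⁺] = -log(0.0322)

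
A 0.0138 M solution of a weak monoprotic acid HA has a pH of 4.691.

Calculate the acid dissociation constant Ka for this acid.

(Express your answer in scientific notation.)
K_a = 3.01e-08

[H⁺] = 10^(−pH) = 10^(−4.691) = 2.037e-05 M. For HA ⇌ H⁺ + A⁻, Ka = x²/(C − x) = (2.037e-05)²/(0.0138 − 2.037e-05) = 3.01e-08.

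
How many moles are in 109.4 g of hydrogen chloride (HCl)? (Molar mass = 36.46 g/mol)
Moles = 109.4 g ÷ 36.46 g/mol = 3.001 mol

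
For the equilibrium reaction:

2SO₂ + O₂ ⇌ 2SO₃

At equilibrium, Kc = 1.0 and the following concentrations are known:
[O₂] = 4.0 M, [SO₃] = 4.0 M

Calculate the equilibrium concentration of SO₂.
[SO₂] = 2.0000 M

Kc = ([SO₃]^2) / ([SO₂]^2 × [O₂]) = 1.0
[SO₂]^2 = (product terms)/(Kc · other reactant terms) = 16 / (1.0 · 4) = 4
[SO₂] = (4)^(1/2) = 2.0000 M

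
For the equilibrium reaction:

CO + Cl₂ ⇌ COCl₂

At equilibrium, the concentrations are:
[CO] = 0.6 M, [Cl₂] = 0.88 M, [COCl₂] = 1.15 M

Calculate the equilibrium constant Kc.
K_c = 2.1780

Kc = ([COCl₂]) / ([CO] × [Cl₂])
   = ((1.15)) / ((0.6)·(0.88))
   = 1.15 / 0.528 = 2.1780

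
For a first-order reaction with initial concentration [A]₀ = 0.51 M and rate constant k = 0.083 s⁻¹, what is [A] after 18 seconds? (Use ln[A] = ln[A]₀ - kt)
0.1145 M

ln[A] = ln[A]₀ - k·t = ln(0.51) - (0.083)·(18) = -0.6733 - 1.4940 = -2.1673
[A] = e^(-2.1673) = 0.1145 M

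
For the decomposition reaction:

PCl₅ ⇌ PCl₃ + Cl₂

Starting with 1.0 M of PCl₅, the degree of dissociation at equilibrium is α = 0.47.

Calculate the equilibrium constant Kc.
K_c = 0.4168

x = α·[A]₀ = 0.47 × 1.0 = 0.47 M dissociated.
At eq: [PCl₅] = 1.0 − 0.47 = 0.53 M; [PCl₃] = [Cl₂] = x = 0.47 M.
Kc = [PCl₃][Cl₂]/[PCl₅] = (0.47)²/0.53 = 0.4168.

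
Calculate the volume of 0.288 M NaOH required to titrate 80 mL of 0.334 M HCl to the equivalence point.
V_{base} = 92.8 mL

At equivalence: moles acid = moles base.
moles HCl = 0.334 M × 0.08 L = 0.02672 mol
V_NaOH = 0.02672 mol ÷ 0.288 M = 0.09278 L = 92.8 mL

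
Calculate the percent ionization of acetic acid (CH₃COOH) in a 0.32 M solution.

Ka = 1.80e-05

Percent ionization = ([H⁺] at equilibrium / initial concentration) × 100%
Percent ionization = 0.747%

Let x = [H⁺]. Ka = x²/(C - x) ⇒ x² + (1.80e-05)x - (1.80e-05)(0.32) = 0. x = 2.3910e-03. Percent = (2.3910e-03/0.32) × 100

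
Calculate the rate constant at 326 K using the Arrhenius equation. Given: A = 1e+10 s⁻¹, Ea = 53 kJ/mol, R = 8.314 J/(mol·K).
3.22e+01 s⁻¹

k = A·exp(-Ea/(R·T)) = 1e+10·exp(-53000/(8.314·326)) = 1e+10·exp(-19.5546) = 1e+10·3.2178e-09 = 3.22e+01 s⁻¹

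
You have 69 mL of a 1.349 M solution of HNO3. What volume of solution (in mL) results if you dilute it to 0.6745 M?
Using M₁V₁ = M₂V₂:
1.349 × 69 = 0.6745 × V₂
V₂ = (1.349 × 69) / 0.6745 = 138 mL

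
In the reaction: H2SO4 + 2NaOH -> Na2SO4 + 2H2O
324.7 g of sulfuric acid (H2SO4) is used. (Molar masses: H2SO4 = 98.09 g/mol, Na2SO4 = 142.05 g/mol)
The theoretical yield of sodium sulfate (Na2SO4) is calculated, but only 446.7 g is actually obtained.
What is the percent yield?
Moles of H2SO4 = 324.7 g ÷ 98.09 g/mol = 3.31023 mol
Mole ratio: 1 mol Na2SO4 / 1 mol H2SO4
Moles of Na2SO4 = 3.31023 × (1/1) = 3.31023 mol
Theoretical yield = 3.31023 mol × 142.05 g/mol = 470.22 g
Actual yield = 446.7 g
Percent yield = (446.7 / 470.22) × 100% = 95.0%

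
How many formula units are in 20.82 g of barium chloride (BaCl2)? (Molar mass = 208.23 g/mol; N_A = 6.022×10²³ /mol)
Moles = 20.82 g ÷ 208.23 g/mol = 0.0999856 mol
Formula units = 0.0999856 mol × 6.022×10²³ /mol = 6.021e+22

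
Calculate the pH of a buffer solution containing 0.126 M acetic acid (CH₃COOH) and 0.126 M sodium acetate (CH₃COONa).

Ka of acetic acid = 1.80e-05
pH = 4.74

pKa = -log(1.80e-05) = 4.74. pH = pKa + log([A⁻]/[HA]) = 4.74 + log(0.126/0.126)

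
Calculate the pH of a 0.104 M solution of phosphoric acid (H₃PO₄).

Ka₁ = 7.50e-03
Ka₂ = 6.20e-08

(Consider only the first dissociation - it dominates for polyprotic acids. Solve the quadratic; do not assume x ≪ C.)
pH = 1.61

x² + Ka₁·x − Ka₁·C = 0 with Ka₁ = 7.50e-03, C = 0.104.
x = (−Ka₁ + √(Ka₁² + 4·Ka₁·C))/2 = 2.4429e-02 M, so pH = 1.61.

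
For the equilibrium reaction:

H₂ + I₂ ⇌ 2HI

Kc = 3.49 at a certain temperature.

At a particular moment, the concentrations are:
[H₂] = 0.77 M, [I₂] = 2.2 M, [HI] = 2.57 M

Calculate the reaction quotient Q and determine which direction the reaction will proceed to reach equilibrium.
Q = 3.899, Q > K, reaction proceeds reverse (toward reactants)

Q = ([HI]^2) / ([H₂] × [I₂])
  = ((2.57)^2) / ((0.77)·(2.2)) = 6.6049/1.694 = 3.899
Since Q = 3.899 > Kc = 3.49, the reaction proceeds reverse (toward reactants) to reach equilibrium.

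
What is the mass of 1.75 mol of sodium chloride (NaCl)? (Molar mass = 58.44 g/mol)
Mass = 1.75 mol × 58.44 g/mol = 102.3 g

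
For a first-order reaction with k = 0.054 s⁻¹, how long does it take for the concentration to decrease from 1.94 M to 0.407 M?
28.92 s

From ln[A] = ln[A]₀ - k·t: t = ln([A]₀/[A])/k = ln(1.94/0.407)/0.054 = ln(4.7666)/0.054 = 1.5616/0.054 = 28.92 s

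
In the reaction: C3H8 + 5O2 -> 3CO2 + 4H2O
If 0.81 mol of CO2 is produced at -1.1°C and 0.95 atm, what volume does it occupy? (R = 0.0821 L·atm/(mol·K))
T = -1.1°C + 273.15 = 272.05 K
V = nRT/P = (0.81 × 0.0821 × 272.05) / 0.95
V = 19.04 L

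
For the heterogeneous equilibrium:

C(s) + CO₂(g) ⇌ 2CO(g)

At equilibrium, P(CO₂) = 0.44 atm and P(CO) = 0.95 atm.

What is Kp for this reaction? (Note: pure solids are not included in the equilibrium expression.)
K_p = 2.051

Solid C is excluded.
Kp = P(CO)²/P(CO₂) = (0.95)²/0.44 = 0.9025/0.44 = 2.051.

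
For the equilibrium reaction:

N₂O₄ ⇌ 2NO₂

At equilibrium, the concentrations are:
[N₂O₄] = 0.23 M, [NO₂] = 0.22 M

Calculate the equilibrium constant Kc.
K_c = 0.2104

Kc = ([NO₂]^2) / ([N₂O₄])
   = ((0.22)^2) / ((0.23))
   = 0.0484 / 0.23 = 0.2104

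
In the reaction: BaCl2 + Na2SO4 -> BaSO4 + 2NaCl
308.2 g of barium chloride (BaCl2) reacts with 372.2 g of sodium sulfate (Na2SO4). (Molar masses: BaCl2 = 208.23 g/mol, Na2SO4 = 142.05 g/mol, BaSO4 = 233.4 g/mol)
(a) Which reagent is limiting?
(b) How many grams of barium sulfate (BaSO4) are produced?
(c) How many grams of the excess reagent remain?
(a) BaCl2, (b) 345.5 g, (c) 162 g

Moles of BaCl2 = 308.2 g ÷ 208.23 g/mol = 1.48009 mol
Moles of Na2SO4 = 372.2 g ÷ 142.05 g/mol = 2.6202 mol
Moles ÷ coefficient: BaCl2: 1.48009/1 = 1.48, Na2SO4: 2.6202/1 = 2.62
(a) BaCl2 has the smaller value, so BaCl2 is the limiting reagent.
(b) Moles of BaSO4 = 1.48009 mol BaCl2 × (1/1) = 1.48009 mol; mass = 1.48009 mol × 233.4 g/mol = 345.5 g
(c) Na2SO4 consumed = 1.48009 × (1/1) = 1.48009 mol; remaining = 2.6202 − 1.48009 = 1.14011 mol; mass = 1.14011 mol × 142.05 g/mol = 162 g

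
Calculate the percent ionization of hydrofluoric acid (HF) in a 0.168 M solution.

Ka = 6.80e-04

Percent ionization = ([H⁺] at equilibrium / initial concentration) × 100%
Percent ionization = 6.16%

Let x = [H⁺]. Ka = x²/(C - x) ⇒ x² + (6.80e-04)x - (6.80e-04)(0.168) = 0. x = 1.0354e-02. Percent = (1.0354e-02/0.168) × 100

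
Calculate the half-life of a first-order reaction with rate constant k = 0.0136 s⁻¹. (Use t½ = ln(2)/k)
50.97 s

t½ = ln(2)/k = 0.6931/0.0136 = 50.97 s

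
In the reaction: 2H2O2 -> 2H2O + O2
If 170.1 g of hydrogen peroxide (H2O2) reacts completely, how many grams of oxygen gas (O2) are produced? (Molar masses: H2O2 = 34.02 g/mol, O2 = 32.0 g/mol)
Moles of H2O2 = 170.1 g ÷ 34.02 g/mol = 5 mol
Mole ratio: 1 mol O2 / 2 mol H2O2
Moles of O2 = 5 × (1/2) = 2.5 mol
Mass of O2 = 2.5 mol × 32.0 g/mol = 80 g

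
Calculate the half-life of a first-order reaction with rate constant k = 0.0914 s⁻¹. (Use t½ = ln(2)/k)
7.58 s

t½ = ln(2)/k = 0.6931/0.0914 = 7.58 s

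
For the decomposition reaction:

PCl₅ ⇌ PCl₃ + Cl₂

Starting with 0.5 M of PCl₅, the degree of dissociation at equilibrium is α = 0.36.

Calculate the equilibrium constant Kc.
K_c = 0.1012

x = α·[A]₀ = 0.36 × 0.5 = 0.18 M dissociated.
At eq: [PCl₅] = 0.5 − 0.18 = 0.32 M; [PCl₃] = [Cl₂] = x = 0.18 M.
Kc = [PCl₃][Cl₂]/[PCl₅] = (0.18)²/0.32 = 0.1012.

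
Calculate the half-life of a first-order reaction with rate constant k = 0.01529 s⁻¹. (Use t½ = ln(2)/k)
45.33 s

t½ = ln(2)/k = 0.6931/0.01529 = 45.33 s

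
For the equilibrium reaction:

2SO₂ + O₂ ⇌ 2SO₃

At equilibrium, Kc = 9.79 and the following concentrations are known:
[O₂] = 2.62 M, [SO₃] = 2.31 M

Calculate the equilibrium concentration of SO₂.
[SO₂] = 0.4561 M

Kc = ([SO₃]^2) / ([SO₂]^2 × [O₂]) = 9.79
[SO₂]^2 = (product terms)/(Kc · other reactant terms) = 5.3361 / (9.79 · 2.62) = 0.20804
[SO₂] = (0.20804)^(1/2) = 0.4561 M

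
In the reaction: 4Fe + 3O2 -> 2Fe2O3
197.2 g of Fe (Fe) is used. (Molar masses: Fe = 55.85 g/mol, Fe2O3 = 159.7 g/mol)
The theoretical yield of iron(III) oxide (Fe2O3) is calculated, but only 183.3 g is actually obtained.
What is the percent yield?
Moles of Fe = 197.2 g ÷ 55.85 g/mol = 3.53089 mol
Mole ratio: 2 mol Fe2O3 / 4 mol Fe
Moles of Fe2O3 = 3.53089 × (2/4) = 1.76544 mol
Theoretical yield = 1.76544 mol × 159.7 g/mol = 281.94 g
Actual yield = 183.3 g
Percent yield = (183.3 / 281.94) × 100% = 65.0%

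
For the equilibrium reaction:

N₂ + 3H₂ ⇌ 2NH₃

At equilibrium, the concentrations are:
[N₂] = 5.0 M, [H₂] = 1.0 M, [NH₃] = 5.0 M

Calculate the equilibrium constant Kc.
K_c = 5.0000

Kc = ([NH₃]^2) / ([N₂] × [H₂]^3)
   = ((5.0)^2) / ((5.0)·(1.0)^3)
   = 25 / 5 = 5.0000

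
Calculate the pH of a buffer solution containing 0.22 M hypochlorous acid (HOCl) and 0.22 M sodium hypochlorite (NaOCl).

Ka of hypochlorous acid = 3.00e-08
pH = 7.52

pKa = -log(3.00e-08) = 7.52. pH = pKa + log([A⁻]/[HA]) = 7.52 + log(0.22/0.22)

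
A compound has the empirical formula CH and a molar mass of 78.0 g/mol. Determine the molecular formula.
Empirical formula mass of CH = 13.02 g/mol
Multiplier = 78.0 / 13.02 ≈ 6
Molecular formula = (CH) × 6 = C6H6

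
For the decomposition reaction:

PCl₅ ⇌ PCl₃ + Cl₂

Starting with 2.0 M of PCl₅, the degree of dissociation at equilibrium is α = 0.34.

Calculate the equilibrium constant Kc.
K_c = 0.3503

x = α·[A]₀ = 0.34 × 2.0 = 0.68 M dissociated.
At eq: [PCl₅] = 2.0 − 0.68 = 1.32 M; [PCl₃] = [Cl₂] = x = 0.68 M.
Kc = [PCl₃][Cl₂]/[PCl₅] = (0.68)²/1.32 = 0.3503.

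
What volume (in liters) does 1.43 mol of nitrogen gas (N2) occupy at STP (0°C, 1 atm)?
At STP, 1 mol of gas occupies 22.4 L
Volume = 1.43 mol × 22.4 L/mol = 32.03 L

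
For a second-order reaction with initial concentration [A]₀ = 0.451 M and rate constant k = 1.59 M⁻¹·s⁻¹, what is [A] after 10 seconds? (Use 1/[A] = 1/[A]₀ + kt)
0.0552 M

1/[A] = 1/[A]₀ + k·t = 1/0.451 + (1.59)·(10) = 2.2173 + 15.9000 = 18.1173
[A] = 1/18.1173 = 0.0552 M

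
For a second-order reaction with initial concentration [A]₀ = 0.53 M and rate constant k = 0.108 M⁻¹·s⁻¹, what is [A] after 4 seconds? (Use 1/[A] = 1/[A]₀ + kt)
0.4313 M

1/[A] = 1/[A]₀ + k·t = 1/0.53 + (0.108)·(4) = 1.8868 + 0.4320 = 2.3188
[A] = 1/2.3188 = 0.4313 M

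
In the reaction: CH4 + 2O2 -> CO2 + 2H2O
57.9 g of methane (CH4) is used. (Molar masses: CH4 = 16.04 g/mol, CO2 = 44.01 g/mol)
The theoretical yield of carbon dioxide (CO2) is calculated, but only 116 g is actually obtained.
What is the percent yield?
Moles of CH4 = 57.9 g ÷ 16.04 g/mol = 3.60973 mol
Mole ratio: 1 mol CO2 / 1 mol CH4
Moles of CO2 = 3.60973 × (1/1) = 3.60973 mol
Theoretical yield = 3.60973 mol × 44.01 g/mol = 158.86 g
Actual yield = 116 g
Percent yield = (116 / 158.86) × 100% = 73.0%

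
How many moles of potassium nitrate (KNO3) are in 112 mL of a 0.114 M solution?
Moles = Molarity × Volume (L)
Moles = 0.114 M × 0.112 L = 0.01277 mol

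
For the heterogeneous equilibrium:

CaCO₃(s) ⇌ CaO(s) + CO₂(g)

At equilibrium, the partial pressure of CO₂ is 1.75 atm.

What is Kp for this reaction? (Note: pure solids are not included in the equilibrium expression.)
K_p = 1.75

Solids (CaCO₃, CaO) have activity 1 and are excluded.
Kp = P(CO₂) = 1.75.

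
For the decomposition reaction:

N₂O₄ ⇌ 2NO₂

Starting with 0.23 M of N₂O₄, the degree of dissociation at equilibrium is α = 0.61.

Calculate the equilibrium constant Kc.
K_c = 0.8778

x = α·[A]₀ = 0.61 × 0.23 = 0.1403 M dissociated.
At eq: [N₂O₄] = 0.23 − 0.1403 = 0.0897 M; [NO₂] = 2x = 0.2806 M.
Kc = [NO₂]²/[N₂O₄] = (0.2806)²/0.0897 = 0.8778.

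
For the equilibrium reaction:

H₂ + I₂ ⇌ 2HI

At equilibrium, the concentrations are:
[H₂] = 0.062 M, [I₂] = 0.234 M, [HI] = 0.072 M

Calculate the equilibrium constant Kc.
K_c = 0.3573

Kc = ([HI]^2) / ([H₂] × [I₂])
   = ((0.072)^2) / ((0.062)·(0.234))
   = 0.005184 / 0.014508 = 0.3573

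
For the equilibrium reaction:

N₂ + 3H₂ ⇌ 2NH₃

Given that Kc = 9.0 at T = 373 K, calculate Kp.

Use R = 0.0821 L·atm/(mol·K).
K_p = 0.0096

Δn = (moles gaseous products) − (moles gaseous reactants) = -2
T = 373 K; RT = 0.0821 × 373 = 30.6233
Kp = Kc·(RT)^Δn = 9.0 × (30.6233)^-2 = 9.0 × 0.00106634 = 0.0096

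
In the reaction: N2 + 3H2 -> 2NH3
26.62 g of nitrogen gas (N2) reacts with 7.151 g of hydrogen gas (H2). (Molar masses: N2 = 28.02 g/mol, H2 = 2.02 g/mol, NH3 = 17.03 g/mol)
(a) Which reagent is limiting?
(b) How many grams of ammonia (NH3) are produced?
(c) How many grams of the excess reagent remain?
(a) N2, (b) 32.36 g, (c) 1.394 g

Moles of N2 = 26.62 g ÷ 28.02 g/mol = 0.950036 mol
Moles of H2 = 7.151 g ÷ 2.02 g/mol = 3.5401 mol
Moles ÷ coefficient: N2: 0.950036/1 = 0.95, H2: 3.5401/3 = 1.18
(a) N2 has the smaller value, so N2 is the limiting reagent.
(b) Moles of NH3 = 0.950036 mol N2 × (2/1) = 1.90007 mol; mass = 1.90007 mol × 17.03 g/mol = 32.36 g
(c) H2 consumed = 0.950036 × (3/1) = 2.85011 mol; remaining = 3.5401 − 2.85011 = 0.689992 mol; mass = 0.689992 mol × 2.02 g/mol = 1.394 g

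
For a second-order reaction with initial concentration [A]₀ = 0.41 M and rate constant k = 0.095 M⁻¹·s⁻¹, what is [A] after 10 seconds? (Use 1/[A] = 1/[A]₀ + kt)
0.2951 M

1/[A] = 1/[A]₀ + k·t = 1/0.41 + (0.095)·(10) = 2.4390 + 0.9500 = 3.3890
[A] = 1/3.3890 = 0.2951 M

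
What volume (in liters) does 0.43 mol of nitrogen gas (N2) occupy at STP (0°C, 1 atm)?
At STP, 1 mol of gas occupies 22.4 L
Volume = 0.43 mol × 22.4 L/mol = 9.63 L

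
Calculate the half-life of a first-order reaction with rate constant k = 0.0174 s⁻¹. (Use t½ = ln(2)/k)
39.84 s

t½ = ln(2)/k = 0.6931/0.0174 = 39.84 s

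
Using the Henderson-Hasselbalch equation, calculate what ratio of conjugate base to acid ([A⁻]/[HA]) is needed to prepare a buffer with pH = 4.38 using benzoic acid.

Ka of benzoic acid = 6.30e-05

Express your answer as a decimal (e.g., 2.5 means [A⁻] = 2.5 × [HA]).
[A⁻]/[HA] = 1.511

pKa = −log(6.30e-05) = 4.2007. pH = pKa + log([A⁻]/[HA]). 4.38 = 4.2007 + log(ratio). log(ratio) = 4.38 − 4.2007 = 0.1793. ratio = 10^(0.1793) = 1.511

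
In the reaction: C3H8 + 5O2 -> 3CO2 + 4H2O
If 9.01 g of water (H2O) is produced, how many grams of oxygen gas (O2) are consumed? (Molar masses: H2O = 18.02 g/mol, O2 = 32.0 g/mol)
Moles of H2O = 9.01 g ÷ 18.02 g/mol = 0.5 mol
Mole ratio: 5 mol O2 / 4 mol H2O
Moles of O2 = 0.5 × (5/4) = 0.625 mol
Mass of O2 = 0.625 mol × 32.0 g/mol = 20 g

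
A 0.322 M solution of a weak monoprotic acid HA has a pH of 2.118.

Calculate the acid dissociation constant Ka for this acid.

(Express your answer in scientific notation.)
K_a = 1.85e-04

[H⁺] = 10^(−pH) = 10^(−2.118) = 7.621e-03 M. For HA ⇌ H⁺ + A⁻, Ka = x²/(C − x) = (7.621e-03)²/(0.322 − 7.621e-03) = 1.85e-04.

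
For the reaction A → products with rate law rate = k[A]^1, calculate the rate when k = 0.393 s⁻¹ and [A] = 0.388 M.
0.1525 M/s

rate = k·[A]^1 = 0.393·(0.388)^1 = 0.393·0.388 = 0.1525 M/s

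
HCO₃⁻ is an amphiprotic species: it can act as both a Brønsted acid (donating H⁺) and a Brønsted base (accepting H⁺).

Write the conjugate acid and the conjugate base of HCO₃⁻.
Conjugate acid: H₂CO₃, Conjugate base: CO₃²⁻

As an acid: HCO₃⁻ → H⁺ + CO₃²⁻, so the conjugate base is CO₃²⁻.
As a base: HCO₃⁻ + H⁺ → H₂CO₃, so the conjugate acid is H₂CO₃.

Conjugate acid-base pairs differ by one H⁺. Ka × Kb = Kw for a conjugate pair.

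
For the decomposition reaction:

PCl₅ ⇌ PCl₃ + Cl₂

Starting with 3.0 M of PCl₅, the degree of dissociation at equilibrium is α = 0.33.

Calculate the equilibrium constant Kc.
K_c = 0.4876

x = α·[A]₀ = 0.33 × 3.0 = 0.99 M dissociated.
At eq: [PCl₅] = 3.0 − 0.99 = 2.01 M; [PCl₃] = [Cl₂] = x = 0.99 M.
Kc = [PCl₃][Cl₂]/[PCl₅] = (0.99)²/2.01 = 0.4876.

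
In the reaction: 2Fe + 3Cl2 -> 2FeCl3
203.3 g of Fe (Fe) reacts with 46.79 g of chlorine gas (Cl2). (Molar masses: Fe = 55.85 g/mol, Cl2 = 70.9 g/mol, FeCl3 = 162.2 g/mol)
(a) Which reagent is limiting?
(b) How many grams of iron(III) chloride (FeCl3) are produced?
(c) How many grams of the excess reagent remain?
(a) Cl2, (b) 71.36 g, (c) 178.7 g

Moles of Fe = 203.3 g ÷ 55.85 g/mol = 3.64011 mol
Moles of Cl2 = 46.79 g ÷ 70.9 g/mol = 0.659944 mol
Moles ÷ coefficient: Fe: 3.64011/2 = 1.82, Cl2: 0.659944/3 = 0.22
(a) Cl2 has the smaller value, so Cl2 is the limiting reagent.
(b) Moles of FeCl3 = 0.659944 mol Cl2 × (2/3) = 0.439962 mol; mass = 0.439962 mol × 162.2 g/mol = 71.36 g
(c) Fe consumed = 0.659944 × (2/3) = 0.439962 mol; remaining = 3.64011 − 0.439962 = 3.20015 mol; mass = 3.20015 mol × 55.85 g/mol = 178.7 g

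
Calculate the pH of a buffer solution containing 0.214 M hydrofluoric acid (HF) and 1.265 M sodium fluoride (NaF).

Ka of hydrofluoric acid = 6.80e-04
pH = 3.94

pKa = -log(6.80e-04) = 3.17. pH = pKa + log([A⁻]/[HA]) = 3.17 + log(1.265/0.214)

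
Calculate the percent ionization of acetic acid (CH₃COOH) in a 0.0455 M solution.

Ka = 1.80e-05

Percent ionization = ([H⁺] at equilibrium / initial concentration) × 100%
Percent ionization = 1.97%

Let x = [H⁺]. Ka = x²/(C - x) ⇒ x² + (1.80e-05)x - (1.80e-05)(0.0455) = 0. x = 8.9603e-04. Percent = (8.9603e-04/0.0455) × 100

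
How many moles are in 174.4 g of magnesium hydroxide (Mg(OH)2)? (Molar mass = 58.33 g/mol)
Moles = 174.4 g ÷ 58.33 g/mol = 2.99 mol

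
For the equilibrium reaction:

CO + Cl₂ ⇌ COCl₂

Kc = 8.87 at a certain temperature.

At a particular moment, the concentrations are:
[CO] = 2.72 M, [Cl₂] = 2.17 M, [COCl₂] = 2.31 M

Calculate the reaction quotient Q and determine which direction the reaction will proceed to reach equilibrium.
Q = 0.391, Q < K, reaction proceeds forward (toward products)

Q = ([COCl₂]) / ([CO] × [Cl₂])
  = ((2.31)) / ((2.72)·(2.17)) = 2.31/5.9024 = 0.3914
Since Q = 0.3914 < Kc = 8.87, the reaction proceeds forward (toward products) to reach equilibrium.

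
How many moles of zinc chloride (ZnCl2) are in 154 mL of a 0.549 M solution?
Moles = Molarity × Volume (L)
Moles = 0.549 M × 0.154 L = 0.08455 mol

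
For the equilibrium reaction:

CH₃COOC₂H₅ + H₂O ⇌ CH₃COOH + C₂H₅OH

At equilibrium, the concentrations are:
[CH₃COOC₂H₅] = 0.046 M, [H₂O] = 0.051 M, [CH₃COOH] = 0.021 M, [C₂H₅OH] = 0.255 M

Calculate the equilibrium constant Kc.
K_c = 2.2826

Kc = ([CH₃COOH] × [C₂H₅OH]) / ([CH₃COOC₂H₅] × [H₂O])
   = ((0.021)·(0.255)) / ((0.046)·(0.051))
   = 0.005355 / 0.002346 = 2.2826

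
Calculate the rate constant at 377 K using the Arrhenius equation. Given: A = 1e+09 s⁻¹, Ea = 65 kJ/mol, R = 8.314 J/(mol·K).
9.86e-01 s⁻¹

k = A·exp(-Ea/(R·T)) = 1e+09·exp(-65000/(8.314·377)) = 1e+09·exp(-20.7378) = 1e+09·9.8560e-10 = 9.86e-01 s⁻¹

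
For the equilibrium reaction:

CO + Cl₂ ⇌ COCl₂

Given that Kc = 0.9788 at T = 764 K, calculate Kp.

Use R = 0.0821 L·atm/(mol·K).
K_p = 0.0156

Δn = (moles gaseous products) − (moles gaseous reactants) = -1
T = 764 K; RT = 0.0821 × 764 = 62.7244
Kp = Kc·(RT)^Δn = 0.9788 × (62.7244)^-1 = 0.9788 × 0.0159428 = 0.0156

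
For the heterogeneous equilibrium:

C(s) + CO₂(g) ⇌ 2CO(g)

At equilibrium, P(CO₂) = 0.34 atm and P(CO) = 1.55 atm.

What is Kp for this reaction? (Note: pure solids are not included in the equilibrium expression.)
K_p = 7.066

Solid C is excluded.
Kp = P(CO)²/P(CO₂) = (1.55)²/0.34 = 2.403/0.34 = 7.066.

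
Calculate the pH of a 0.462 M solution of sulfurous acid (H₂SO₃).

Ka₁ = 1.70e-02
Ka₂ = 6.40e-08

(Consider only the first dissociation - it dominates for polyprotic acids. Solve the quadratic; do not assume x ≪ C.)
pH = 1.09

x² + Ka₁·x − Ka₁·C = 0 with Ka₁ = 1.70e-02, C = 0.462.
x = (−Ka₁ + √(Ka₁² + 4·Ka₁·C))/2 = 8.0529e-02 M, so pH = 1.09.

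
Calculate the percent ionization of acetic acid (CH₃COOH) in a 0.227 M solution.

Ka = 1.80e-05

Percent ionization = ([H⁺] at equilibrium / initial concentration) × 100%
Percent ionization = 0.887%

Let x = [H⁺]. Ka = x²/(C - x) ⇒ x² + (1.80e-05)x - (1.80e-05)(0.227) = 0. x = 2.0124e-03. Percent = (2.0124e-03/0.227) × 100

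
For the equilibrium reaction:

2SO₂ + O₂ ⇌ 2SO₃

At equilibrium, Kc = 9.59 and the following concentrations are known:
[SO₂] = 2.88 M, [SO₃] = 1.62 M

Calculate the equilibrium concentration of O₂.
[O₂] = 0.0330 M

Kc = ([SO₃]^2) / ([SO₂]^2 × [O₂]) = 9.59
[O₂]^1 = (product terms)/(Kc · other reactant terms) = 2.6244 / (9.59 · 8.2944) = 0.032993
[O₂] = 0.0330 M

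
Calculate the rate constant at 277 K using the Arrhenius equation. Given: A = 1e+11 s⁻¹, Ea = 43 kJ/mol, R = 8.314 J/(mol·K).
7.78e+02 s⁻¹

k = A·exp(-Ea/(R·T)) = 1e+11·exp(-43000/(8.314·277)) = 1e+11·exp(-18.6715) = 1e+11·7.7818e-09 = 7.78e+02 s⁻¹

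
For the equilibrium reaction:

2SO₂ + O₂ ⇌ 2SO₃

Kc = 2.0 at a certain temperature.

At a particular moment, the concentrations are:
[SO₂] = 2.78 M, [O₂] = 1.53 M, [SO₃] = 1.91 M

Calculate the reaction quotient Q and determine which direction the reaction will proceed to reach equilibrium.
Q = 0.309, Q < K, reaction proceeds forward (toward products)

Q = ([SO₃]^2) / ([SO₂]^2 × [O₂])
  = ((1.91)^2) / ((2.78)^2·(1.53)) = 3.6481/11.824 = 0.3085
Since Q = 0.3085 < Kc = 2.0, the reaction proceeds forward (toward products) to reach equilibrium.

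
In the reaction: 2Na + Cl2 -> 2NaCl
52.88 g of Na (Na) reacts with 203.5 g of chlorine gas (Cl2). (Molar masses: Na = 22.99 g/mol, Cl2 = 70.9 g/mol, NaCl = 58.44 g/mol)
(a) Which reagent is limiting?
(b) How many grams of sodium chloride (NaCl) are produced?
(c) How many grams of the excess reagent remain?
(a) Na, (b) 134.4 g, (c) 122 g

Moles of Na = 52.88 g ÷ 22.99 g/mol = 2.30013 mol
Moles of Cl2 = 203.5 g ÷ 70.9 g/mol = 2.87024 mol
Moles ÷ coefficient: Na: 2.30013/2 = 1.15, Cl2: 2.87024/1 = 2.87
(a) Na has the smaller value, so Na is the limiting reagent.
(b) Moles of NaCl = 2.30013 mol Na × (2/2) = 2.30013 mol; mass = 2.30013 mol × 58.44 g/mol = 134.4 g
(c) Cl2 consumed = 2.30013 × (1/2) = 1.15007 mol; remaining = 2.87024 − 1.15007 = 1.72017 mol; mass = 1.72017 mol × 70.9 g/mol = 122 g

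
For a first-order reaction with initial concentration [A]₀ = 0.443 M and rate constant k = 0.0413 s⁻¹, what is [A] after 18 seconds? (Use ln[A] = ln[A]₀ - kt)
0.2106 M

ln[A] = ln[A]₀ - k·t = ln(0.443) - (0.0413)·(18) = -0.8142 - 0.7434 = -1.5576
[A] = e^(-1.5576) = 0.2106 M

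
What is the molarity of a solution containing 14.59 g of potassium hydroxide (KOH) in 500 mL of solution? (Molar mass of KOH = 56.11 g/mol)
Moles of KOH = 14.59 g ÷ 56.11 g/mol = 0.26002495 mol
Volume = 500 mL = 0.5 L
Molarity = 0.26002495 mol ÷ 0.5 L = 0.52 M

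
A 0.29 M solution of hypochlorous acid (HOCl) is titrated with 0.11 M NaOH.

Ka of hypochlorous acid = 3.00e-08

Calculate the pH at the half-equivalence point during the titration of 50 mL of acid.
pH = pKa = 7.52

At the half-equivalence point, [HA] = [A⁻], so by Henderson–Hasselbalch pH = pKa + log(1) = pKa.
pKa = −log(3.00e-08) = 7.52.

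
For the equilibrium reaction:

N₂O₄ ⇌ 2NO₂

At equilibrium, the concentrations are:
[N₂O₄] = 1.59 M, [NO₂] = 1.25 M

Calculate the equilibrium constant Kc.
K_c = 0.9827

Kc = ([NO₂]^2) / ([N₂O₄])
   = ((1.25)^2) / ((1.59))
   = 1.5625 / 1.59 = 0.9827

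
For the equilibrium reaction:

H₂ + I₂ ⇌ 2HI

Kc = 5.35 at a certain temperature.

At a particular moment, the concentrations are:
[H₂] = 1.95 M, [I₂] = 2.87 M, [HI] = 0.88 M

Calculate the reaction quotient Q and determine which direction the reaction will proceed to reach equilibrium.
Q = 0.138, Q < K, reaction proceeds forward (toward products)

Q = ([HI]^2) / ([H₂] × [I₂])
  = ((0.88)^2) / ((1.95)·(2.87)) = 0.7744/5.5965 = 0.1384
Since Q = 0.1384 < Kc = 5.35, the reaction proceeds forward (toward products) to reach equilibrium.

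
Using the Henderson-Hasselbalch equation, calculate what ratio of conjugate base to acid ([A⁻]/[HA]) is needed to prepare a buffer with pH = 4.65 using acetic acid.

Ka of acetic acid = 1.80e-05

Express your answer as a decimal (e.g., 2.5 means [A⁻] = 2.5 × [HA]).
[A⁻]/[HA] = 0.804

pKa = −log(1.80e-05) = 4.7447. pH = pKa + log([A⁻]/[HA]). 4.65 = 4.7447 + log(ratio). log(ratio) = 4.65 − 4.7447 = -0.0947. ratio = 10^(-0.0947) = 0.804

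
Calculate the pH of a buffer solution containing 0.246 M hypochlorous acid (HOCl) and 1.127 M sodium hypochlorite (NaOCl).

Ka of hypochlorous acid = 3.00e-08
pH = 8.18

pKa = -log(3.00e-08) = 7.52. pH = pKa + log([A⁻]/[HA]) = 7.52 + log(1.127/0.246)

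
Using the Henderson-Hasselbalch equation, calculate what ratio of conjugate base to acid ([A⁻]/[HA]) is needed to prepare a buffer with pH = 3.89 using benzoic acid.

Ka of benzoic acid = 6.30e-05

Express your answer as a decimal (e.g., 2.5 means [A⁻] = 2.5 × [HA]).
[A⁻]/[HA] = 0.489

pKa = −log(6.30e-05) = 4.2007. pH = pKa + log([A⁻]/[HA]). 3.89 = 4.2007 + log(ratio). log(ratio) = 3.89 − 4.2007 = -0.3107. ratio = 10^(-0.3107) = 0.489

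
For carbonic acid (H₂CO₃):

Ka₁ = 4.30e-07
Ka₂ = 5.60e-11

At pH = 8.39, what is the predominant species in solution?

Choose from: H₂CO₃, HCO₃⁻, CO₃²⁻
HCO₃⁻

pKa1 = 6.37, pKa2 = 10.25. Each pKa is the crossover between adjacent species; pH = 8.39 lies in the region where HCO₃⁻ predominates.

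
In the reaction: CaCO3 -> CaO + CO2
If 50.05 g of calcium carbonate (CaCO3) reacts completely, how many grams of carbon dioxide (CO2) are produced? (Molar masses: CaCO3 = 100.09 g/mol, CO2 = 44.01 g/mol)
Moles of CaCO3 = 50.05 g ÷ 100.09 g/mol = 0.50005 mol
Mole ratio: 1 mol CO2 / 1 mol CaCO3
Moles of CO2 = 0.50005 × (1/1) = 0.50005 mol
Mass of CO2 = 0.50005 mol × 44.01 g/mol = 22.01 g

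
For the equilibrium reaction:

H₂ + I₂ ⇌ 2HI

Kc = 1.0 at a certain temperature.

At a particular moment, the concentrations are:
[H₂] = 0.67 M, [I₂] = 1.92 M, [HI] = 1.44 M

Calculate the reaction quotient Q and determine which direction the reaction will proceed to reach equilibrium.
Q = 1.612, Q > K, reaction proceeds reverse (toward reactants)

Q = ([HI]^2) / ([H₂] × [I₂])
  = ((1.44)^2) / ((0.67)·(1.92)) = 2.0736/1.2864 = 1.612
Since Q = 1.612 > Kc = 1.0, the reaction proceeds reverse (toward reactants) to reach equilibrium.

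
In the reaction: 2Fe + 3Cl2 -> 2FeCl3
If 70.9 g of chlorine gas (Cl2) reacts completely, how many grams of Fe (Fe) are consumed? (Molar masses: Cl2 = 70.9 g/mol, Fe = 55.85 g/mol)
Moles of Cl2 = 70.9 g ÷ 70.9 g/mol = 1 mol
Mole ratio: 2 mol Fe / 3 mol Cl2
Moles of Fe = 1 × (2/3) = 0.666667 mol
Mass of Fe = 0.666667 mol × 55.85 g/mol = 37.23 g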